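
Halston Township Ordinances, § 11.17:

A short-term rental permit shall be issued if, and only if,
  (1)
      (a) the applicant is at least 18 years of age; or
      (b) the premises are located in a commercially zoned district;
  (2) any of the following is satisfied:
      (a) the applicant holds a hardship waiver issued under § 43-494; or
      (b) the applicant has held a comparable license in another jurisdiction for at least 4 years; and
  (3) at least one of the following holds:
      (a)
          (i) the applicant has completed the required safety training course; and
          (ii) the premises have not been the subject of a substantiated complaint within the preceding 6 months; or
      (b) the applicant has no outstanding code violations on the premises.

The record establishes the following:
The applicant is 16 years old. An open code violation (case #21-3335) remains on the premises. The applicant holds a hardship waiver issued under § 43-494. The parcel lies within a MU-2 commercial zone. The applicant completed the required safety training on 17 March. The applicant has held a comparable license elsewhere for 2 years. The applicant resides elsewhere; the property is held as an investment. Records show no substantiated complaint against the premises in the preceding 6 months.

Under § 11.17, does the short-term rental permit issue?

(a) age ≥ 18 — fails.
(b) commercially zoned — met.
(1): F OR T → true.
(a) hardship waiver — met.
(b) prior license ≥ 4 yr — fails.
(2) = T OR F = true.
(i) safety training — satisfied.
(ii) no complaint in 6 mo. — met.
(a) = T AND T = true.
(b) no code violations — fails.
(3): T OR F → true.
Overall: T AND T AND T → true.

Yes — granted.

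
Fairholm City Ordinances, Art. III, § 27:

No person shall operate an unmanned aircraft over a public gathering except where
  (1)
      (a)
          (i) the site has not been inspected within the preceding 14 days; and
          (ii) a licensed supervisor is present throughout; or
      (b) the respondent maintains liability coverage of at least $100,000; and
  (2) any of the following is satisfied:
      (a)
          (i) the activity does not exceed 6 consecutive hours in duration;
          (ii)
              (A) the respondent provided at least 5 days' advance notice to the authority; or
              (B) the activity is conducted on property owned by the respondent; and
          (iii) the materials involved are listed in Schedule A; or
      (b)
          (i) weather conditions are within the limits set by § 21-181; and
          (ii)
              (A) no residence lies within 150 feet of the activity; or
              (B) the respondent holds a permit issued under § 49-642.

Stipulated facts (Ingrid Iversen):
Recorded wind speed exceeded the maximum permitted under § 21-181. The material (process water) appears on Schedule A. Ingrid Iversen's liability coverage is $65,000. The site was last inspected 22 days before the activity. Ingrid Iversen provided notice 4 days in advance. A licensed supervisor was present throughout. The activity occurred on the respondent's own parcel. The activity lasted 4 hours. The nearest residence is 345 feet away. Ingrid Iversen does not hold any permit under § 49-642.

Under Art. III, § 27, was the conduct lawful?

Yes — lawful.

(i) not (site inspected) — met.
(ii) supervisor present — met.
So (a) is satisfied (T AND T).
(b) coverage ≥ $100,000 — not satisfied.
(1) = T OR F = true.
(i) ≤ 6 hrs duration — met.
(A) ≥5 days' notice — not met.
(B) own property — holds.
So (ii) is satisfied (F OR T).
(iii) Schedule A material — satisfied.
(a): T AND T AND T → true.
(i) weather ok — fails.
(A) no residence in 150 ft — holds.
(B) holds permit — not satisfied.
So (ii) is satisfied (T OR F).
(b): F AND T → false.
So (2) is satisfied (T OR F).
Overall: T AND T → true.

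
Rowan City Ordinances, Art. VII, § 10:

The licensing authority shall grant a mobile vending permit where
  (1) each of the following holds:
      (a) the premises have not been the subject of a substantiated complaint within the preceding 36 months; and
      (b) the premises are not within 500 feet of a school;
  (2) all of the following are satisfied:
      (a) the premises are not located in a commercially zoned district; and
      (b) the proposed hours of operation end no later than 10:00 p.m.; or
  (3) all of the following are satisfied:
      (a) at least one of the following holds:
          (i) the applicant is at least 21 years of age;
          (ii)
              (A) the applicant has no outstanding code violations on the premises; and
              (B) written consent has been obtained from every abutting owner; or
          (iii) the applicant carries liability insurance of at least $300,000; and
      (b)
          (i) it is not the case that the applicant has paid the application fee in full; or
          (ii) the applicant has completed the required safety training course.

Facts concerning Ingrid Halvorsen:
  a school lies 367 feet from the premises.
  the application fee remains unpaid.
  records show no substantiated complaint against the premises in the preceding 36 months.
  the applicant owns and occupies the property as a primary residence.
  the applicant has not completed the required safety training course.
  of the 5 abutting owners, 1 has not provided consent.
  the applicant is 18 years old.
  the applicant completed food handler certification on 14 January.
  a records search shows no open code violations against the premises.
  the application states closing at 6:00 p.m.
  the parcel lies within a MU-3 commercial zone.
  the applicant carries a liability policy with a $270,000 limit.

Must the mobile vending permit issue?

(a) no complaint in 36 mo. — met.
(b) ≥500 ft from school — not met.
(1) = T AND F = false.
(a) not (commercially zoned) — fails.
(b) closes by 10 p.m. — satisfied.
(2) = F AND T = false.
(i) age ≥ 21 — not satisfied.
(A) no code violations — holds.
(B) all abutters consent — not met.
(ii) = T AND F = false.
(iii) insurance ≥ $300,000 — not met.
So (a) is not satisfied (F OR F OR F).
(i) not (fee paid) — satisfied.
(ii) safety training — not met.
(b): T OR F → true.
(3): F AND T → false.
So Overall is not satisfied (F OR F OR F).

No — denied.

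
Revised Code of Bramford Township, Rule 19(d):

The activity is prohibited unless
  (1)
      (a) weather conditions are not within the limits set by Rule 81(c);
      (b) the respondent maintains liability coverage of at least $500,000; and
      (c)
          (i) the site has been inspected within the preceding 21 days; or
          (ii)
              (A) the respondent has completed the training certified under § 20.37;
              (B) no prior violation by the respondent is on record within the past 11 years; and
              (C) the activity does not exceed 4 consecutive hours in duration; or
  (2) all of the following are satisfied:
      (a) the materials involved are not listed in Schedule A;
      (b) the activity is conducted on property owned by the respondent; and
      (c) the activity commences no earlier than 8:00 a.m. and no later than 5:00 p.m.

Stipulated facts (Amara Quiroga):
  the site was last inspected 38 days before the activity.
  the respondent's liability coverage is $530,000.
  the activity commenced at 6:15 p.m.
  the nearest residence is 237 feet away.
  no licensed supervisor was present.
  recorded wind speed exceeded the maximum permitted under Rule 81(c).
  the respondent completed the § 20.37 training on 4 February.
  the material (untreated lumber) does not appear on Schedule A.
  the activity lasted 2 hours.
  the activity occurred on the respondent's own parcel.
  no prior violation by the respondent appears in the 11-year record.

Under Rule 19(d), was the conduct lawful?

(a) not (weather ok) — met.
(b) coverage ≥ $500,000 — holds.
(i) site inspected — not satisfied.
(A) training certified — satisfied.
(B) no prior violation — met.
(C) ≤ 4 hrs duration — holds.
(ii) = T AND T AND T = true.
So (c) is satisfied (F OR T).
So (1) is satisfied (T AND T AND T).
(a) not (Schedule A material) — met.
(b) own property — met.
(c) start within hours — not satisfied.
(2): T AND T AND F → false.
Overall = T OR F = true.

Yes — lawful.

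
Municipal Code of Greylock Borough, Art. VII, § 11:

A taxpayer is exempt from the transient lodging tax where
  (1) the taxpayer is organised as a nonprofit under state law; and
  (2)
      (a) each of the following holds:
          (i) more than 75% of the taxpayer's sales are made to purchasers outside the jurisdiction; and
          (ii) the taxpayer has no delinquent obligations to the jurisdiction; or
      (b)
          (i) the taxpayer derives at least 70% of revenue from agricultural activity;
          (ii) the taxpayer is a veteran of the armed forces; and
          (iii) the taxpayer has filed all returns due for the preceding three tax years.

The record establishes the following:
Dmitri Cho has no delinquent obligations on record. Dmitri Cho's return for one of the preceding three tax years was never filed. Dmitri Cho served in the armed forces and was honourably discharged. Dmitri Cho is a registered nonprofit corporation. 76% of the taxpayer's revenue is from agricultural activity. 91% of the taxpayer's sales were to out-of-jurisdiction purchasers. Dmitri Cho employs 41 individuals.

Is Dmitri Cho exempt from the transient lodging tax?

(1) nonprofit — satisfied.
(i) >75% out-of-jur. sales — met.
(ii) no delinquency — holds.
So (a) is satisfied (T AND T).
(i) ≥70% agricultural — satisfied.
(ii) veteran — met.
(iii) returns current — fails.
So (b) is not satisfied (T AND T AND F).
(2): T OR F → true.
So Overall is satisfied (T AND T).

Yes — exempt.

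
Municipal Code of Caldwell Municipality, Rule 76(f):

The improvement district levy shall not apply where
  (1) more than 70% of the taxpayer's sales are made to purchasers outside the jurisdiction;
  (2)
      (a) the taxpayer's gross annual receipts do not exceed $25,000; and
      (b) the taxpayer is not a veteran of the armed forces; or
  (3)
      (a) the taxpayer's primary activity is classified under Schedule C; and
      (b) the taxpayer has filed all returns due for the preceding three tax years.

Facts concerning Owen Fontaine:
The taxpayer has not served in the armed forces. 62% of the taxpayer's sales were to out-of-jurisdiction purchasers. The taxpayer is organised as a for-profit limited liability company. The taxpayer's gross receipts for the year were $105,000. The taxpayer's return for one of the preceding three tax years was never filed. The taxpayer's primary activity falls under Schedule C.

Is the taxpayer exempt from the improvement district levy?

(1) >70% out-of-jur. sales — not met.
(a) receipts ≤ $25,000 — not satisfied.
(b) not (veteran) — met.
(2) = F AND T = false.
(a) Schedule C activity — holds.
(b) returns current — not satisfied.
(3) = T AND F = false.
So Overall is not satisfied (F OR F OR F).

No — not exempt.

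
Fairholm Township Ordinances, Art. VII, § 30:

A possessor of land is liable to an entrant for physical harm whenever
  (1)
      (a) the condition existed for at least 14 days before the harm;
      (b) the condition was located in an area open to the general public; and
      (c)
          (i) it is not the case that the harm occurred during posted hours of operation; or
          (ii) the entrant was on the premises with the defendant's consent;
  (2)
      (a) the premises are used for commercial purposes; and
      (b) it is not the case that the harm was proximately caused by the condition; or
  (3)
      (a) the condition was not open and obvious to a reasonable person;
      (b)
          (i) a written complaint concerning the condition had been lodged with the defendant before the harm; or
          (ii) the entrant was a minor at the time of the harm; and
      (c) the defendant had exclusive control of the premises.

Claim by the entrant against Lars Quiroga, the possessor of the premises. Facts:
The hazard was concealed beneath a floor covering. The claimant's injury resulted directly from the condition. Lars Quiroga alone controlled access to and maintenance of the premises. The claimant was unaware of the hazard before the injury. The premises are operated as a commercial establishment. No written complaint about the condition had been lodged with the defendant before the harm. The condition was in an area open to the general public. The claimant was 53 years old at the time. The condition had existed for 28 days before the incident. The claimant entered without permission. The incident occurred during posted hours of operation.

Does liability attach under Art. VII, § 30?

(a) condition ≥14 days old — met.
(b) public area — satisfied.
(i) not (during posted hours) — not met.
(ii) consent to enter — not satisfied.
So (c) is not satisfied (F OR F).
So (1) is not satisfied (T AND T AND F).
(a) commercial use — satisfied.
(b) not (proximate cause) — not met.
(2) = T AND F = false.
(a) not open/obvious — holds.
(i) complaint lodged — fails.
(ii) entrant a minor — not satisfied.
(b) = F OR F = false.
(c) exclusive control — met.
So (3) is not satisfied (T AND F AND T).
So Overall is not satisfied (F OR F OR F).

No — not liable.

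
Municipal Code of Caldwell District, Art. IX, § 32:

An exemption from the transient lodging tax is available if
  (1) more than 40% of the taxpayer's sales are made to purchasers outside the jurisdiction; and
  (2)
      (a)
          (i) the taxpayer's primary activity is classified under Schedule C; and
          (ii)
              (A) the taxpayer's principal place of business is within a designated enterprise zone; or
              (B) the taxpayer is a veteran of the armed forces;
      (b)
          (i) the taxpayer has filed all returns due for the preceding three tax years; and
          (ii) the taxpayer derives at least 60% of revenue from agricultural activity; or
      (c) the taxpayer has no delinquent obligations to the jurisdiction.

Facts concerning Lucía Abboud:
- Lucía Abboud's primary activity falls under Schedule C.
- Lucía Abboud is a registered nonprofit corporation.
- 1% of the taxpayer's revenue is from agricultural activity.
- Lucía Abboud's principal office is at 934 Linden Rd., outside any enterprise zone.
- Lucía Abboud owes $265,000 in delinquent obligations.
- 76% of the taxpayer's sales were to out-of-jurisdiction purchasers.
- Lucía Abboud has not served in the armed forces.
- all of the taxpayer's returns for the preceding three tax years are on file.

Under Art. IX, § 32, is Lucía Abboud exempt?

No — not exempt.

(1) >40% out-of-jur. sales — holds.
(i) Schedule C activity — met.
(A) in enterprise zone — fails.
(B) veteran — fails.
(ii): F OR F → false.
So (a) is not satisfied (T AND F).
(i) returns current — met.
(ii) ≥60% agricultural — fails.
So (b) is not satisfied (T AND F).
(c) no delinquency — not met.
(2) = F OR F OR F = false.
So Overall is not satisfied (T AND F).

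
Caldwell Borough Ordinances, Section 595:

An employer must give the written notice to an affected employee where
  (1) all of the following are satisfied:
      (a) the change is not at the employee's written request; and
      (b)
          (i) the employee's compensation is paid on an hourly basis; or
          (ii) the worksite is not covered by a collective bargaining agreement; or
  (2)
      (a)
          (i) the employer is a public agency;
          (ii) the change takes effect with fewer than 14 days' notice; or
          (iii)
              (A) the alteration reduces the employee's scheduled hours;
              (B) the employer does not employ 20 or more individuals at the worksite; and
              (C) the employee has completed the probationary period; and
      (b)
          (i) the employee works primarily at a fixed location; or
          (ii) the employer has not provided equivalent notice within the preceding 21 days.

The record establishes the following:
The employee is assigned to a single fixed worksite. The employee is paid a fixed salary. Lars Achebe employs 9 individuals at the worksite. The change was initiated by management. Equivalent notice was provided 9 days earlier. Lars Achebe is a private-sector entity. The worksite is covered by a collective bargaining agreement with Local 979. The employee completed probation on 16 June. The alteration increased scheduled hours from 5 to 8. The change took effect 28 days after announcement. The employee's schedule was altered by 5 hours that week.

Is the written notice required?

(a) not employee-requested — met.
(i) hourly-paid — not met.
(ii) no CBA — fails.
(b): F OR F → false.
(1): T AND F → false.
(i) public agency — fails.
(ii) < 14 days' notice — not met.
(A) hours reduced — not satisfied.
(B) not (≥ 20 at site) — satisfied.
(C) past probation — satisfied.
So (iii) is not satisfied (F AND T AND T).
(a): F OR F OR F → false.
(i) fixed location — satisfied.
(ii) no recent notice — fails.
(b) = T OR F = true.
(2): F AND T → false.
Overall: F OR F → false.

No — not required.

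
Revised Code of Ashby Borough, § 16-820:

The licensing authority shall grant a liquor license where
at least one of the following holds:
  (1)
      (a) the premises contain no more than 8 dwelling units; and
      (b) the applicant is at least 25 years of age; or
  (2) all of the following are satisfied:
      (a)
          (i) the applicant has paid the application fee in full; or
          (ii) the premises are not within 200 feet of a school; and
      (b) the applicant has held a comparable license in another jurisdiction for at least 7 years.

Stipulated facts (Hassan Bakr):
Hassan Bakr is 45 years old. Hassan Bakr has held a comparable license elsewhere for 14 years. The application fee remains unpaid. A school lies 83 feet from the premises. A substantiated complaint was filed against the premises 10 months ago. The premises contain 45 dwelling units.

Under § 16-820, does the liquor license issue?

(a) ≤ 8 units — not satisfied.
(b) age ≥ 25 — satisfied.
(1): F AND T → false.
(i) fee paid — not satisfied.
(ii) ≥200 ft from school — not satisfied.
(a) = F OR F = false.
(b) prior license ≥ 7 yr — met.
So (2) is not satisfied (F AND T).
Overall: F OR F → false.

No — denied.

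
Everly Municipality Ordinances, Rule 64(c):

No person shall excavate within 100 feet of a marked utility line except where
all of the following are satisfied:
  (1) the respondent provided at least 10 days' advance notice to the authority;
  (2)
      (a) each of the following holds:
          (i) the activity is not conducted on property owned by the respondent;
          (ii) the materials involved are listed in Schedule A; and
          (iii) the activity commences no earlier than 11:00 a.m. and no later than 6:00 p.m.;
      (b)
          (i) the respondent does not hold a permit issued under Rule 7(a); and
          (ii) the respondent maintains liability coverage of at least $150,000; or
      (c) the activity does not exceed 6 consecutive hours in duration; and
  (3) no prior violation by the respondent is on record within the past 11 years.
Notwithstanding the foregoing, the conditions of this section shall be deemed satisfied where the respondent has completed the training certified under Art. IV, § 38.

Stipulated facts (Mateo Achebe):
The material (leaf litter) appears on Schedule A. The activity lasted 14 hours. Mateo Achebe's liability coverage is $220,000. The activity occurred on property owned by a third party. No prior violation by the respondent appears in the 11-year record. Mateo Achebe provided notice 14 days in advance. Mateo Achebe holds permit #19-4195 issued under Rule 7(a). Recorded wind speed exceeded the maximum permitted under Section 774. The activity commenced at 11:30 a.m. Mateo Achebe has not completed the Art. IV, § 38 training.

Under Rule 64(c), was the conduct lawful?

(1) ≥10 days' notice — satisfied.
(i) not (own property) — satisfied.
(ii) Schedule A material — met.
(iii) start within hours — met.
So (a) is satisfied (T AND T AND T).
(i) not (holds permit) — not satisfied.
(ii) coverage ≥ $150,000 — holds.
(b) = F AND T = false.
(c) ≤ 6 hrs duration — fails.
So (2) is satisfied (T OR F OR F).
(3) no prior violation — met.
Overall = T AND T AND T = true.
Exception (training certified) — not satisfied.
Result: main true OR exception false → true.

Yes — lawful.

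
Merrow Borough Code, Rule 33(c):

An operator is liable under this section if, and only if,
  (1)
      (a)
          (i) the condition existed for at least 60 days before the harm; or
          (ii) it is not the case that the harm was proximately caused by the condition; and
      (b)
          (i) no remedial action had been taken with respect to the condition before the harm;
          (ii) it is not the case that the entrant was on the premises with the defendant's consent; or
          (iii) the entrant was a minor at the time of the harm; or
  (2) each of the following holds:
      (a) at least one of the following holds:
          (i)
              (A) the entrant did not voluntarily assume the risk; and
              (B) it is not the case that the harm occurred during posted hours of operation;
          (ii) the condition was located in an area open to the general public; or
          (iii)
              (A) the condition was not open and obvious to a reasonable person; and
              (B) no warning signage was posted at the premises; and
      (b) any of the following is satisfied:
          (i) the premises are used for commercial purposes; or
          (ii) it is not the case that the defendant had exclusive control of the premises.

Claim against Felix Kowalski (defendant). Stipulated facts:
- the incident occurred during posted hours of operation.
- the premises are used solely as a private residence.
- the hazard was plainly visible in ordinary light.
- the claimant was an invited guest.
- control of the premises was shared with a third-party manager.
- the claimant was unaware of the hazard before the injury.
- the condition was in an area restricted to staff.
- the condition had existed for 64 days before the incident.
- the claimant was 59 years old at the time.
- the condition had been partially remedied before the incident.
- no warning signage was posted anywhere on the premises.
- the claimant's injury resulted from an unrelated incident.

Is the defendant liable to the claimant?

(i) condition ≥60 days old — met.
(ii) not (proximate cause) — met.
(a): T OR T → true.
(i) no remedial action — not met.
(ii) not (consent to enter) — not satisfied.
(iii) entrant a minor — not met.
So (b) is not satisfied (F OR F OR F).
(1): T AND F → false.
(A) no assumed risk — met.
(B) not (during posted hours) — not satisfied.
(i): T AND F → false.
(ii) public area — not met.
(A) not open/obvious — not met.
(B) no signage posted — holds.
(iii): F AND T → false.
(a) = F OR F OR F = false.
(i) commercial use — not satisfied.
(ii) not (exclusive control) — holds.
So (b) is satisfied (F OR T).
So (2) is not satisfied (F AND T).
Overall = F OR F = false.

No — not liable.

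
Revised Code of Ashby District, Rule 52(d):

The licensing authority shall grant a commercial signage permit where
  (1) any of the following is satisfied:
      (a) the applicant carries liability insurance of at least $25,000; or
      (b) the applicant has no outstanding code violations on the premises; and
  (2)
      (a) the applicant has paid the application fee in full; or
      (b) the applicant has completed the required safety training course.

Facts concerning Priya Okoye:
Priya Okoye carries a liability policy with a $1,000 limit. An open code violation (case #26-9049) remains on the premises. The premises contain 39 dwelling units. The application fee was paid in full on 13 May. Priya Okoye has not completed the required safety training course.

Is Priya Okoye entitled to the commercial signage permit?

No — denied.

(a) insurance ≥ $25,000 — not satisfied.
(b) no code violations — fails.
(1) = F OR F = false.
(a) fee paid — satisfied.
(b) safety training — fails.
(2) = T OR F = true.
Overall: F AND T → false.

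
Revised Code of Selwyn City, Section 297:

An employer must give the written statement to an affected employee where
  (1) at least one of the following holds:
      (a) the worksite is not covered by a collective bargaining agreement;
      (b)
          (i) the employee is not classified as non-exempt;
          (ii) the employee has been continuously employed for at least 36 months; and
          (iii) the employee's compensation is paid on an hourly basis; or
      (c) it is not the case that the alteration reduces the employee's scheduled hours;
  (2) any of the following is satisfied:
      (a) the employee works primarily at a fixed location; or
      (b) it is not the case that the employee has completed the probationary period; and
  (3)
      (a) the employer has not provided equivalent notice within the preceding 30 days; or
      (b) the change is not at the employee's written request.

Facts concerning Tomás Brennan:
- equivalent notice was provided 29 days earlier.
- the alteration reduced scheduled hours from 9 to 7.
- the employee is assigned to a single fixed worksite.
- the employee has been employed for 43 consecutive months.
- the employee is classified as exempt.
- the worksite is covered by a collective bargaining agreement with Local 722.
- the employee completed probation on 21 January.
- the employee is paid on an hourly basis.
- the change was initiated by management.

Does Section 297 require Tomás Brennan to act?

Yes — required.

(a) no CBA — fails.
(i) not (non-exempt) — met.
(ii) tenure ≥ 36 mo. — satisfied.
(iii) hourly-paid — holds.
(b) = T AND T AND T = true.
(c) not (hours reduced) — not satisfied.
(1) = F OR T OR F = true.
(a) fixed location — holds.
(b) not (past probation) — not satisfied.
(2) = T OR F = true.
(a) no recent notice — not satisfied.
(b) not employee-requested — satisfied.
So (3) is satisfied (F OR T).
Overall: T AND T AND T → true.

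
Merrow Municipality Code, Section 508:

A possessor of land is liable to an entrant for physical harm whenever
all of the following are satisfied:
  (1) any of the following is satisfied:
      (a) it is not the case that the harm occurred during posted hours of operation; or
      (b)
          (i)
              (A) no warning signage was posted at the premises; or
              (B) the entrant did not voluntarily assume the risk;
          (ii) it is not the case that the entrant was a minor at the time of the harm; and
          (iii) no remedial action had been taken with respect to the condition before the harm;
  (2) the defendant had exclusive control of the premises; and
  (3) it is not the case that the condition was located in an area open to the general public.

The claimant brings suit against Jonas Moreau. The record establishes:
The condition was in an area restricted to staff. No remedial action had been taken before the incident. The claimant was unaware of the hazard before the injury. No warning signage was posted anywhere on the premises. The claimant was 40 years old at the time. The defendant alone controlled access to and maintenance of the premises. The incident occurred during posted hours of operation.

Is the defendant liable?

Yes — liable.

(a) not (during posted hours) — fails.
(A) no signage posted — holds.
(B) no assumed risk — met.
So (i) is satisfied (T OR T).
(ii) not (entrant a minor) — holds.
(iii) no remedial action — satisfied.
(b) = T AND T AND T = true.
(1) = F OR T = true.
(2) exclusive control — met.
(3) not (public area) — met.
Overall: T AND T AND T → true.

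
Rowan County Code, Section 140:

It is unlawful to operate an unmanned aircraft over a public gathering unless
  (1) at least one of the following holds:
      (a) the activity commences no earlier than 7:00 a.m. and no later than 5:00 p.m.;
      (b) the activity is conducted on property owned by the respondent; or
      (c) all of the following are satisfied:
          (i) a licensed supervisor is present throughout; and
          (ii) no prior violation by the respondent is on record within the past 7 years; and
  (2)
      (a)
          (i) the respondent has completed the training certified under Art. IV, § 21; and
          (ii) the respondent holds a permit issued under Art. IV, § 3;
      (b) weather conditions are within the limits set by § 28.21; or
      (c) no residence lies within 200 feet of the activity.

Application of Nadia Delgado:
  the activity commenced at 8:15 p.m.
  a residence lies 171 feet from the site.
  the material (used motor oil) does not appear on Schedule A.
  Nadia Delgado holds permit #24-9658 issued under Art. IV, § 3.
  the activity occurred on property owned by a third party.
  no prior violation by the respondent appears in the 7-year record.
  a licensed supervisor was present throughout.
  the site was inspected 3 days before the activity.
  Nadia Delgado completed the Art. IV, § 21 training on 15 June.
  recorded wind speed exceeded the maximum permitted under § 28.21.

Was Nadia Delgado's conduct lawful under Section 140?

(a) start within hours — fails.
(b) own property — fails.
(i) supervisor present — met.
(ii) no prior violation — met.
(c) = T AND T = true.
So (1) is satisfied (F OR F OR T).
(i) training certified — satisfied.
(ii) holds permit — holds.
So (a) is satisfied (T AND T).
(b) weather ok — not met.
(c) no residence in 200 ft — fails.
So (2) is satisfied (T OR F OR F).
So Overall is satisfied (T AND T).

Yes — lawful.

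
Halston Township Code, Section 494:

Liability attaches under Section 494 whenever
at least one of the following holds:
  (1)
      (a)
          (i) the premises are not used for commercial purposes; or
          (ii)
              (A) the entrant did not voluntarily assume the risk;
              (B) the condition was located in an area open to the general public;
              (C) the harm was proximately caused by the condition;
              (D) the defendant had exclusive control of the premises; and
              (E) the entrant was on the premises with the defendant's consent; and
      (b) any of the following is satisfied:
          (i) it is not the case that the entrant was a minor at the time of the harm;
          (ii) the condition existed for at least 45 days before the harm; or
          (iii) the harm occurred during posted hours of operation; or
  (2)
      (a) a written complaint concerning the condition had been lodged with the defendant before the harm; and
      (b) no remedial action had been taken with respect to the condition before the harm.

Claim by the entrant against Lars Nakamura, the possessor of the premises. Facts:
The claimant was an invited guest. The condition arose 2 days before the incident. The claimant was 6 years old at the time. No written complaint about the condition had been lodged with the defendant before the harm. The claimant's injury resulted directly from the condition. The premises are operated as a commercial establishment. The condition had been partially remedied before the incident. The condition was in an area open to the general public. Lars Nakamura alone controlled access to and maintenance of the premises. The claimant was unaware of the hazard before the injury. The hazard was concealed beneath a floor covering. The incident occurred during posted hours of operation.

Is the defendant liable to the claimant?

Yes — liable.

(i) not (commercial use) — not met.
(A) no assumed risk — holds.
(B) public area — holds.
(C) proximate cause — satisfied.
(D) exclusive control — met.
(E) consent to enter — satisfied.
So (ii) is satisfied (T AND T AND T AND T AND T).
So (a) is satisfied (F OR T).
(i) not (entrant a minor) — fails.
(ii) condition ≥45 days old — not satisfied.
(iii) during posted hours — met.
(b): F OR F OR T → true.
(1): T AND T → true.
(a) complaint lodged — not met.
(b) no remedial action — fails.
So (2) is not satisfied (F AND F).
Overall: T OR F → true.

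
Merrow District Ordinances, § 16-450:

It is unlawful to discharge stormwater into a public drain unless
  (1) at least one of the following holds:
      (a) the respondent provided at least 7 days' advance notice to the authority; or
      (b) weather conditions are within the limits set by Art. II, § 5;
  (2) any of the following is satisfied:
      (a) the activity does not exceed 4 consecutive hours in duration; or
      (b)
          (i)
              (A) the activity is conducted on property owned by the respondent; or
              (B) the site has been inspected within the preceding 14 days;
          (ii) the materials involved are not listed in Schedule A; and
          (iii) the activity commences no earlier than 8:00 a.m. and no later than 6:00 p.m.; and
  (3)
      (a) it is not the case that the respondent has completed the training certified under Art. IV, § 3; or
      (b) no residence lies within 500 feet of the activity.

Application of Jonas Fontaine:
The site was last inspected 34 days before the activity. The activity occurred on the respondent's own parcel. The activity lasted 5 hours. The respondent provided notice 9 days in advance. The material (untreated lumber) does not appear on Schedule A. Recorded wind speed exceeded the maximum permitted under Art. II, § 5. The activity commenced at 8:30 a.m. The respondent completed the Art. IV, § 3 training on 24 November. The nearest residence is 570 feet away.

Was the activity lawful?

(a) ≥7 days' notice — satisfied.
(b) weather ok — not met.
(1): T OR F → true.
(a) ≤ 4 hrs duration — fails.
(A) own property — satisfied.
(B) site inspected — not met.
(i) = T OR F = true.
(ii) not (Schedule A material) — met.
(iii) start within hours — holds.
(b): T AND T AND T → true.
So (2) is satisfied (F OR T).
(a) not (training certified) — not met.
(b) no residence in 500 ft — holds.
(3) = F OR T = true.
Overall = T AND T AND T = true.

Yes — lawful.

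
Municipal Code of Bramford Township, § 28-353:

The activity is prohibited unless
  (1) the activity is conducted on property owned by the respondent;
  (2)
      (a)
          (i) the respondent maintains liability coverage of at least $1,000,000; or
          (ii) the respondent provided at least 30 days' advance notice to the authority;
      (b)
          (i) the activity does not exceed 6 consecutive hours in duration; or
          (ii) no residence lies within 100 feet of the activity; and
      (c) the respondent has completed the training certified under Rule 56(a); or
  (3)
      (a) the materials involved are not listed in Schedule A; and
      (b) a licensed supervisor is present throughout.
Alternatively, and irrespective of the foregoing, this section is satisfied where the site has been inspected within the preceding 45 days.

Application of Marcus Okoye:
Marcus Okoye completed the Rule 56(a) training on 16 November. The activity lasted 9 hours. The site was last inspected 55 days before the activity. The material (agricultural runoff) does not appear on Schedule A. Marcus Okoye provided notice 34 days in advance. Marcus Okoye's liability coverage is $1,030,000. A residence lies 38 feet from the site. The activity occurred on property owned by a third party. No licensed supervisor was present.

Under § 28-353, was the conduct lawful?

(1) own property — fails.
(i) coverage ≥ $1,000,000 — satisfied.
(ii) ≥30 days' notice — satisfied.
(a) = T OR T = true.
(i) ≤ 6 hrs duration — not satisfied.
(ii) no residence in 100 ft — not met.
(b): F OR F → false.
(c) training certified — met.
(2): T AND F AND T → false.
(a) not (Schedule A material) — met.
(b) supervisor present — not satisfied.
(3) = T AND F = false.
So Overall is not satisfied (F OR F OR F).
Exception (site inspected) — not satisfied.
Result: main false OR exception false → false.

No — unlawful.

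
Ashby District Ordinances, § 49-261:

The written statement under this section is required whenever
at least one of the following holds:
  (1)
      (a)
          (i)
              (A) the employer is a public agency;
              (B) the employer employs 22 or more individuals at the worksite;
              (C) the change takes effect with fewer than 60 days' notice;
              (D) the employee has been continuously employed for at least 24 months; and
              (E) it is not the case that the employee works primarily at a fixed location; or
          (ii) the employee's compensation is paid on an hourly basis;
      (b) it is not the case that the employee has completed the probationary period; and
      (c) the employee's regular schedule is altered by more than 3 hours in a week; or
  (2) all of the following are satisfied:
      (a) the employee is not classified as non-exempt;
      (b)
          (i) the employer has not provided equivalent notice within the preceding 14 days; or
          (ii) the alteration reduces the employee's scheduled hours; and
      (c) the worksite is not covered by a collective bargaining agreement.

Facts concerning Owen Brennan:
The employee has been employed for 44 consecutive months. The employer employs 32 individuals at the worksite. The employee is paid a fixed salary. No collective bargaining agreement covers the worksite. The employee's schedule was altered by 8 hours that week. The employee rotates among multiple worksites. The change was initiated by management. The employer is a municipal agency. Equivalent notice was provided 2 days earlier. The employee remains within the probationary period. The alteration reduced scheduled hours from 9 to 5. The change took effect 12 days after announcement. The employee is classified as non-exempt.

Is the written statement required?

Yes — required.

(A) public agency — satisfied.
(B) ≥ 22 at site — satisfied.
(C) < 60 days' notice — holds.
(D) tenure ≥ 24 mo. — holds.
(E) not (fixed location) — met.
So (i) is satisfied (T AND T AND T AND T AND T).
(ii) hourly-paid — not satisfied.
(a) = T OR F = true.
(b) not (past probation) — met.
(c) schedule shift > 3h — met.
So (1) is satisfied (T AND T AND T).
(a) not (non-exempt) — not satisfied.
(i) no recent notice — not satisfied.
(ii) hours reduced — met.
So (b) is satisfied (F OR T).
(c) no CBA — satisfied.
(2) = F AND T AND T = false.
Overall: T OR F → true.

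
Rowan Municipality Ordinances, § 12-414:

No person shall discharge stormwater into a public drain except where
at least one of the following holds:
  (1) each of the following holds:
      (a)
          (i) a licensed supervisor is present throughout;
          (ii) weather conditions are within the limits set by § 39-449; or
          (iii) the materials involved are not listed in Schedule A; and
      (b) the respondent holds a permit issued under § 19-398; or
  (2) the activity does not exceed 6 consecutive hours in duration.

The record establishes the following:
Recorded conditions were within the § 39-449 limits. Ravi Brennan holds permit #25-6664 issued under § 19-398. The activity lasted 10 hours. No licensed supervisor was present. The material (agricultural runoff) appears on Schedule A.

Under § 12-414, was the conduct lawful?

(i) supervisor present — fails.
(ii) weather ok — met.
(iii) not (Schedule A material) — not met.
(a) = F OR T OR F = true.
(b) holds permit — met.
(1): T AND T → true.
(2) ≤ 6 hrs duration — not met.
Overall = T OR F = true.

Yes — lawful.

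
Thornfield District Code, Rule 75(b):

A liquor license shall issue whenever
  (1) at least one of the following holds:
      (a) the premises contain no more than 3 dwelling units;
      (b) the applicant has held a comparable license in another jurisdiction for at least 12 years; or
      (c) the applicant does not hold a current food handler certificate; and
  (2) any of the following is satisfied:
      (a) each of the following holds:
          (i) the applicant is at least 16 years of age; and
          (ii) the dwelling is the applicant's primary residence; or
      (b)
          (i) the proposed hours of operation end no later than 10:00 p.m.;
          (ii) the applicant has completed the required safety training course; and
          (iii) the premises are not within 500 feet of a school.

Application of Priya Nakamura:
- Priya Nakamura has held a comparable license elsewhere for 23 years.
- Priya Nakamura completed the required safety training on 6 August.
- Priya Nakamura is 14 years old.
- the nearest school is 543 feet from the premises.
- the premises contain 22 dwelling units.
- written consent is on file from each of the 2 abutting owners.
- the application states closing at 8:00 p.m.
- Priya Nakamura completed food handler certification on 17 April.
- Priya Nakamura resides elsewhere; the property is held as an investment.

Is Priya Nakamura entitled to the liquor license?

Yes — granted.

(a) ≤ 3 units — not satisfied.
(b) prior license ≥ 12 yr — holds.
(c) not (food handler cert.) — not satisfied.
(1) = F OR T OR F = true.
(i) age ≥ 16 — fails.
(ii) primary residence — fails.
(a): F AND F → false.
(i) closes by 10 p.m. — holds.
(ii) safety training — met.
(iii) ≥500 ft from school — holds.
(b) = T AND T AND T = true.
So (2) is satisfied (F OR T).
Overall: T AND T → true.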